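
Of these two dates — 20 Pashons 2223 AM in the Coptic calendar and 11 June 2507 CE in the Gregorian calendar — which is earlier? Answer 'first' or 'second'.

First date → JDN 2636874; second date → JDN 2636884.
JDN 2636874 < JDN 2636884, so the first date is earlier.

first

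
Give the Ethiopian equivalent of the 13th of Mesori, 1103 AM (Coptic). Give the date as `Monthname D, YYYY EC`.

Nehase 13, 1379 EC

The source date corresponds to 14 August 1387 in the proleptic Gregorian calendar (JDN 2227877).
That day falls on 13 Nehase 1379 EC in the Ethiopian calendar.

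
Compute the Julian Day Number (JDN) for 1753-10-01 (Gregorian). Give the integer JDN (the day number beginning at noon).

2361604

JDN 2451545 is 1 January 2000 CE (Gregorian); the target day is −89941 days from there, so JDN = 2361604.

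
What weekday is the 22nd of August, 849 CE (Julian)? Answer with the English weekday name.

Thursday

In the proleptic Gregorian calendar this is 26 August 849 (JDN 2031389).
Since JDN mod 7 = 3 (0 = Monday), the day is Thursday.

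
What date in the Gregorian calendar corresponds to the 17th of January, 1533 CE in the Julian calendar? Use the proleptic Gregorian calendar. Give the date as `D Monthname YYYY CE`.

27 January 1533 CE

For dates in this range the Gregorian date is 10 days ahead of the Julian.
17 January 1533 Julian + 10 days → 27 January 1533 Gregorian.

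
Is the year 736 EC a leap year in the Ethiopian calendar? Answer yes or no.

no

736 mod 4 = 0; in the Ethiopian calendar a year is leap when year mod 4 = 3, so it is a common year.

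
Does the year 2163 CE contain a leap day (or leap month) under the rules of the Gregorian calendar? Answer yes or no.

2163 is not divisible by 4, so it is a common year.

no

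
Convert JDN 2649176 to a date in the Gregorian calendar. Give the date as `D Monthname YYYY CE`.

4 February 2541 CE

Counting from JDN 2299161 = 15 Oct 1582 gives an offset of 350015 days.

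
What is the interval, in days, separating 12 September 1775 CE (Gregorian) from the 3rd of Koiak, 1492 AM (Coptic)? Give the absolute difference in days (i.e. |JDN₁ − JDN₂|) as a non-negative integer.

90

JDN of the first date = 2369620.
JDN of the second date = 2369710.
|2369710 − 2369620| = 90.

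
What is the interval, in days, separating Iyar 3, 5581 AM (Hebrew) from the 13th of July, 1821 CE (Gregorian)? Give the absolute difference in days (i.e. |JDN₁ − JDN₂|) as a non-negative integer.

69

First date → JDN 2386291; second date → JDN 2386360.
The interval is |2386291 − 2386360| = 69 days.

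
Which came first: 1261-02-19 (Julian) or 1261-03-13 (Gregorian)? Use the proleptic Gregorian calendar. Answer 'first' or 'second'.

first

The two dates have Julian Day Numbers 2181688 and 2181703 respectively.
Since 2181688 < 2181703, the first date comes first.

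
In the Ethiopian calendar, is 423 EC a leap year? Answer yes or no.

423 mod 4 = 3; in the Ethiopian calendar a year is leap when year mod 4 = 3, so it is a leap year.

yes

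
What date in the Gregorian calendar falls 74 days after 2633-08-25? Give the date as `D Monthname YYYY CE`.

7 November 2633 CE

Counting 74 days forward from JDN 2682980 reaches JDN 2683054, which is 7 November 2633 CE.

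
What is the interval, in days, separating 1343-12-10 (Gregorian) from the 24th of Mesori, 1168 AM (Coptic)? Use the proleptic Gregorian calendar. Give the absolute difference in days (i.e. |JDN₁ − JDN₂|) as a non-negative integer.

First date → JDN 2211924; second date → JDN 2251630.
The interval is |2211924 − 2251630| = 39706 days.

39706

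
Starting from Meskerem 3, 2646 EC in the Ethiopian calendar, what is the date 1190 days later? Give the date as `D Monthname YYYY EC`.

The starting date is JDN 2690309; 2690309 + 1190 = 2691499.
JDN 2691499 corresponds to 7 Tahsas 2649 EC.

7 Tahsas 2649 EC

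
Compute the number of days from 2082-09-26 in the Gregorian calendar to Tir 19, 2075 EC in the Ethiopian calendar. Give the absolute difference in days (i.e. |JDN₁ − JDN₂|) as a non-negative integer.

First date → JDN 2481764; second date → JDN 2481887.
The interval is |2481764 − 2481887| = 123 days.

123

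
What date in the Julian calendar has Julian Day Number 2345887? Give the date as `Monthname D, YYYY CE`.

JDN 2345887 is 20 September 1710 in the Gregorian calendar.
In the Julian calendar that day is September 9, 1710 CE.

September 9, 1710 CE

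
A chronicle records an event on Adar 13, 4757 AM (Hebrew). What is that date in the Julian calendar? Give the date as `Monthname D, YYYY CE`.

February 24, 997 CE

Julian Day Number of the source date = 2085267.
Converting JDN 2085267 to the Julian calendar gives 24 February 997 CE.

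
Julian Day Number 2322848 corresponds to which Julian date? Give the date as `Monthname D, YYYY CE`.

The Gregorian equivalent of JDN 2322848 is 22 August 1647.
In the Julian calendar that day is August 12, 1647 CE.

August 12, 1647 CE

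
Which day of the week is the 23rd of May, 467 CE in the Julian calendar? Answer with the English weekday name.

Tuesday

In the proleptic Gregorian calendar this is 24 May 467 (JDN 1891772).
JDN 1891772 mod 7 = 1, and JDN 0 was a Monday, so this is a Tuesday.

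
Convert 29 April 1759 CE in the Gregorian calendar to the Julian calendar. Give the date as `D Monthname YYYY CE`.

For dates in this range the Gregorian date is 11 days ahead of the Julian.
29 April 1759 Gregorian − 11 days → 18 April 1759 Julian.

18 April 1759 CE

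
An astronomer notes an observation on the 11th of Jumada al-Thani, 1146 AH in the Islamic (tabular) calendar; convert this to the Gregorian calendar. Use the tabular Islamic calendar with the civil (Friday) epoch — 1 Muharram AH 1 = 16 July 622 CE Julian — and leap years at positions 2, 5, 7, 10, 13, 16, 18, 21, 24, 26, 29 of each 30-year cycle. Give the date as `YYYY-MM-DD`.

Julian Day Number of the source date = 2354348.
Converting JDN 2354348 to the Gregorian calendar gives 19 November 1733 CE.

1733-11-19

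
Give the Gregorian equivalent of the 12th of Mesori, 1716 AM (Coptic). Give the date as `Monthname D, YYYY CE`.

Julian Day Number of the source date = 2451775.
Converting JDN 2451775 to the Gregorian calendar gives 18 August 2000 CE.

August 18, 2000 CE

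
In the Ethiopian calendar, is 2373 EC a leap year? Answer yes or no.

2373 mod 4 = 1; in the Ethiopian calendar a year is leap when year mod 4 = 3, so it is a common year.

no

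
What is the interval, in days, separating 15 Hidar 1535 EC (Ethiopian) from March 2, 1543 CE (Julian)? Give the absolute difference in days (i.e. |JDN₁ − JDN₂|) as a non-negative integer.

111

JDN of the first date = 2284588.
JDN of the second date = 2284699.
|2284699 − 2284588| = 111.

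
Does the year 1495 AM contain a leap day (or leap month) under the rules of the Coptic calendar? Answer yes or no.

yes

1495 mod 4 = 3; in the Coptic calendar a year is leap when year mod 4 = 3, so it is a leap year.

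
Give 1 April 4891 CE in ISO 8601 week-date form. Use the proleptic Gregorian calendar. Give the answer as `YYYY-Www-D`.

The weekday is Sunday (ISO weekday 7).
That Sunday belongs to ISO week 13 of ISO year 4891.

4891-W13-7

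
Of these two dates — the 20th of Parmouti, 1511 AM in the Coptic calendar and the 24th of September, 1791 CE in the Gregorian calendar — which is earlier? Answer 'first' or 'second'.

second

Converting both to JDN: 2376786 vs 2375476; the smaller is the second.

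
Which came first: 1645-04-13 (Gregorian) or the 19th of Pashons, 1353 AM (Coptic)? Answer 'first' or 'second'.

The two dates have Julian Day Numbers 2321987 and 2319106 respectively.
Since 2319106 < 2321987, the second date comes first.

second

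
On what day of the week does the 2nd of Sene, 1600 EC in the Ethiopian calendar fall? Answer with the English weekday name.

Equivalently 6 June 1608 Gregorian, JDN 2308527.
2308527 ≡ 4 (mod 7); counting from Monday = 0 gives Friday.

Friday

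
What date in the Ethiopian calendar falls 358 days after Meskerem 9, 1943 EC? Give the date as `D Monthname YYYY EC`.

1 Meskerem 1944 EC

Counting 358 days forward from JDN 2433544 reaches JDN 2433902, which is 1 Meskerem 1944 EC.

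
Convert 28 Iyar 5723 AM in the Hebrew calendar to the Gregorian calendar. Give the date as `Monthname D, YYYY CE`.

Both dates share Julian Day Number 2438172; in the Gregorian calendar that is 22 May 1963 CE.

May 22, 1963 CE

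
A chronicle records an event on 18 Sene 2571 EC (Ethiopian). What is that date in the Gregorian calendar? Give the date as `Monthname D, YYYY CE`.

Both dates share Julian Day Number 2663200; in the Gregorian calendar that is 29 June 2579 CE.

June 29, 2579 CE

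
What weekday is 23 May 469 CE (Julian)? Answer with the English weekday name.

Friday

Equivalently 24 May 469 Gregorian, JDN 1892503.
1892503 ≡ 4 (mod 7); counting from Monday = 0 gives Friday.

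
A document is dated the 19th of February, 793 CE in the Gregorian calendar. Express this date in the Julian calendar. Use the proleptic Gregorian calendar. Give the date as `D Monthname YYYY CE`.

At this point the Julian calendar is 4 days behind the Gregorian.
19 February 793 Gregorian − 4 days → 15 February 793 Julian.

15 February 793 CE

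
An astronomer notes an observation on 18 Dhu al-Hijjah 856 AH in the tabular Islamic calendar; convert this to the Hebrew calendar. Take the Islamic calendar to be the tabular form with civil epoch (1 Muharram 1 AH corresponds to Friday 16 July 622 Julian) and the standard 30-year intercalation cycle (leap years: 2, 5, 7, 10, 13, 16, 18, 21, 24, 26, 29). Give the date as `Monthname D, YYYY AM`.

Both dates share Julian Day Number 2251765; in the Hebrew calendar that is 18 Tevet 5213 AM.

Tevet 18, 5213 AM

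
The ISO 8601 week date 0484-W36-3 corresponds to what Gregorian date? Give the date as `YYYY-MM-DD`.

0484-09-06

ISO week 1 of 484 is the week containing the first Thursday of 484.
Week 36, day 3 (Wednesday) lands on 0484-09-06.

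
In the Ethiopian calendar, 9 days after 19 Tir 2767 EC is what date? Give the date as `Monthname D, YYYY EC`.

JDN of 19 Tir 2767 EC = 2734640.
2734640 + 9 = 2734649.
JDN 2734649 in the Ethiopian calendar is Tir 28, 2767 EC.

Tir 28, 2767 EC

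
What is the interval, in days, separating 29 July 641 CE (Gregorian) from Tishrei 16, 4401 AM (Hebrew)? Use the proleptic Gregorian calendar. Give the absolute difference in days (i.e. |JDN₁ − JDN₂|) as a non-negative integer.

First date → JDN 1955390; second date → JDN 1955097.
The interval is |1955390 − 1955097| = 293 days.

293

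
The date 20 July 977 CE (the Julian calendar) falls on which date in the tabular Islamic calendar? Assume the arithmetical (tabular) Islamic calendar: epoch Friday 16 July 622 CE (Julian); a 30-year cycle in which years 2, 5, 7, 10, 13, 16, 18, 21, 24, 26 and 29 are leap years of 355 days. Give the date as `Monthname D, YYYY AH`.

Dhu al-Qa'dah 30, 366 AH

Both dates share Julian Day Number 2078108; in the tabular Islamic calendar that is 30 Dhu al-Qa'dah 366 AH.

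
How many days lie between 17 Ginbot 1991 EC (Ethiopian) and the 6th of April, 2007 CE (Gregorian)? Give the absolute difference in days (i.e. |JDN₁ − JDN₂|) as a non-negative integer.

JDN of the first date = 2451324.
JDN of the second date = 2454197.
|2454197 − 2451324| = 2873.

2873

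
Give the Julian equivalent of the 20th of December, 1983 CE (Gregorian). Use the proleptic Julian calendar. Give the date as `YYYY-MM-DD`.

1983-12-07

At this point the Julian calendar is 13 days behind the Gregorian.
20 December 1983 Gregorian − 13 days → 7 December 1983 Julian.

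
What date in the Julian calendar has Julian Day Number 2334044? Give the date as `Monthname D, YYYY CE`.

April 7, 1678 CE

The Gregorian equivalent of JDN 2334044 is 17 April 1678.
In the Julian calendar that day is April 7, 1678 CE.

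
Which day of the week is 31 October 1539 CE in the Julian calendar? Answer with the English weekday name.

Equivalently 10 November 1539 Gregorian, JDN 2283481.
Since JDN mod 7 = 4 (0 = Monday), the day is Friday.

Friday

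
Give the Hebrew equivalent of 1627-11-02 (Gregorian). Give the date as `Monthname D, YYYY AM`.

Cheshvan 23, 5388 AM

Julian Day Number of the source date = 2315615.
Converting JDN 2315615 to the Hebrew calendar gives 23 Cheshvan 5388 AM.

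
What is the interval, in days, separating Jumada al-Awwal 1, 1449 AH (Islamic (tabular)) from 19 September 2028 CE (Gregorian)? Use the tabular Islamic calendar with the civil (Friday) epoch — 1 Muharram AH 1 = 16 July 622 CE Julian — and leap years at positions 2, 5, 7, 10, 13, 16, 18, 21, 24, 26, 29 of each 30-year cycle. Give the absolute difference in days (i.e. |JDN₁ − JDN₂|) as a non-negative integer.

353

JDN of the first date = 2461681.
JDN of the second date = 2462034.
|2462034 − 2461681| = 353.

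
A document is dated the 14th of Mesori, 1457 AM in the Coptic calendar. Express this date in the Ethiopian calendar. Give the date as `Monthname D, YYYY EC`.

Julian Day Number of the source date = 2357177.
Converting JDN 2357177 to the Ethiopian calendar gives 14 Nehase 1733 EC.

Nehase 14, 1733 EC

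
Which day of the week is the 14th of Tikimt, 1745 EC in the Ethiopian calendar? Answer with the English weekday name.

Sunday

This is JDN 2361260 (22 October 1752 Gregorian).
Since JDN mod 7 = 6 (0 = Monday), the day is Sunday.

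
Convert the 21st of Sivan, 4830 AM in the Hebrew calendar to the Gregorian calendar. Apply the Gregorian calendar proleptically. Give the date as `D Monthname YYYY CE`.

9 June 1070 CE

Both dates share Julian Day Number 2112029; in the Gregorian calendar that is 9 June 1070 CE.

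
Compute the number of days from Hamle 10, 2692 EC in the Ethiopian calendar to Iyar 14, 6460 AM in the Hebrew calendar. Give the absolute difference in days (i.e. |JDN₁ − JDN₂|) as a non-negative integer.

59

JDN of the first date = 2707418.
JDN of the second date = 2707359.
|2707359 − 2707418| = 59.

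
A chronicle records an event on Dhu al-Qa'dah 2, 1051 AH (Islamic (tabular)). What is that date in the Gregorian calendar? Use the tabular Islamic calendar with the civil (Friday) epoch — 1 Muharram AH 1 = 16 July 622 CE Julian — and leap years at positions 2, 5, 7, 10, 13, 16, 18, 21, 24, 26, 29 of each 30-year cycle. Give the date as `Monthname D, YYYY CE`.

Both dates share Julian Day Number 2320821; in the Gregorian calendar that is 2 February 1642 CE.

February 2, 1642 CE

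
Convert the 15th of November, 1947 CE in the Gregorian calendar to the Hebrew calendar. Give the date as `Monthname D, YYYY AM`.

Both dates share Julian Day Number 2432505; in the Hebrew calendar that is 2 Kislev 5708 AM.

Kislev 2, 5708 AM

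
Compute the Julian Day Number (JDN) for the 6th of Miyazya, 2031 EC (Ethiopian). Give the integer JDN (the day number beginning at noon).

2465893

Equivalently 14 April 2039 (Gregorian).
JDN 2400001 is 17 November 1858 CE (Gregorian), MJD 0; the target day is +65892 days from there, so JDN = 2465893.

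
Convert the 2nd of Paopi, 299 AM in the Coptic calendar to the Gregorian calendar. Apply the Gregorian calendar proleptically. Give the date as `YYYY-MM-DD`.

0582-10-01

Julian Day Number of the source date = 1933905.
Converting JDN 1933905 to the Gregorian calendar gives 1 October 582 CE.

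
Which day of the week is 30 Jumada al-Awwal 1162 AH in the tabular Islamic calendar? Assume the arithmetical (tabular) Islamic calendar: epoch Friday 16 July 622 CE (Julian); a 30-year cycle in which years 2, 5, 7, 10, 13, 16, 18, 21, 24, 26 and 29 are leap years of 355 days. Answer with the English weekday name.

In the Gregorian calendar this is 18 May 1749 (JDN 2360007).
JDN 2360007 mod 7 = 6, and JDN 0 was a Monday, so this is a Sunday.

Sunday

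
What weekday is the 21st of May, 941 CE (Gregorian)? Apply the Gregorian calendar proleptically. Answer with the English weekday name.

Sunday

JDN 2064894 mod 7 = 6, and JDN 0 was a Monday, so this is a Sunday.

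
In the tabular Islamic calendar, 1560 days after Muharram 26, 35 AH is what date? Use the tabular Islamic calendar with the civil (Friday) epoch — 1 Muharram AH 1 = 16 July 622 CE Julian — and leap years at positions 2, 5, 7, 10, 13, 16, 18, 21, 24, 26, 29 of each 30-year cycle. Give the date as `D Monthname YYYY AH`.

20 Jumada al-Thani 39 AH

JDN of Muharram 26, 35 AH = 1960513.
1960513 + 1560 = 1962073.
JDN 1962073 in the tabular Islamic calendar is 20 Jumada al-Thani 39 AH.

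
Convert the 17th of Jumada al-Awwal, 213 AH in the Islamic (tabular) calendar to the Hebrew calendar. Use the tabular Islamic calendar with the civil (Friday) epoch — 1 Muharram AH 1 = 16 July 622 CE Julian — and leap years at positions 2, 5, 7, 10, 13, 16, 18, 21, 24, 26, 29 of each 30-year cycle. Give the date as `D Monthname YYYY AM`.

Both dates share Julian Day Number 2023700; in the Hebrew calendar that is 18 Av 4588 AM.

18 Av 4588 AM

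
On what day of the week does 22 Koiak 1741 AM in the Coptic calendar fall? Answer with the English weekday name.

This is JDN 2460676 (31 December 2024 Gregorian).
Since JDN mod 7 = 1 (0 = Monday), the day is Tuesday.

Tuesday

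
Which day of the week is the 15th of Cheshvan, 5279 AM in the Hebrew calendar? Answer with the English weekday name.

Wednesday

Equivalently 30 October 1518 Gregorian, JDN 2275800.
JDN 2275800 mod 7 = 2, and JDN 0 was a Monday, so this is a Wednesday.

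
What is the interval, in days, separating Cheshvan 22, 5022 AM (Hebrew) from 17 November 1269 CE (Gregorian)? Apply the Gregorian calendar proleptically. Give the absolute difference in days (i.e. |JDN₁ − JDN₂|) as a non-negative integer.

2946

JDN of the first date = 2181928.
JDN of the second date = 2184874.
|2184874 − 2181928| = 2946.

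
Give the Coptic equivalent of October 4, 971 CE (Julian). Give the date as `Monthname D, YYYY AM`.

Paopi 6, 688 AM

Julian Day Number of the source date = 2075992.
Converting JDN 2075992 to the Coptic calendar gives 6 Paopi 688 AM.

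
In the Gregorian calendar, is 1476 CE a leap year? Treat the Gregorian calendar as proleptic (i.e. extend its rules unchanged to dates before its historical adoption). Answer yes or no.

1476 is divisible by 4 and not by 100, so it is a leap year.

yes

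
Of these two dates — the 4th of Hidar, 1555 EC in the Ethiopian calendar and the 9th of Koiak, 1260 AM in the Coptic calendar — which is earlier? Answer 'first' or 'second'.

The two dates have Julian Day Numbers 2291882 and 2284978 respectively.
Since 2284978 < 2291882, the second date comes first.

second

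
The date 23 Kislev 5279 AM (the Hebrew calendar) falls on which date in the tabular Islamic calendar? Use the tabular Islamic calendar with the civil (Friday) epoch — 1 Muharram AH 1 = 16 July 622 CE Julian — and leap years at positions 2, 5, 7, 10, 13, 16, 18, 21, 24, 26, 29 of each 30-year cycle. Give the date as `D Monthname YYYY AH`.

Both dates share Julian Day Number 2275838; in the tabular Islamic calendar that is 24 Dhu al-Qa'dah 924 AH.

24 Dhu al-Qa'dah 924 AH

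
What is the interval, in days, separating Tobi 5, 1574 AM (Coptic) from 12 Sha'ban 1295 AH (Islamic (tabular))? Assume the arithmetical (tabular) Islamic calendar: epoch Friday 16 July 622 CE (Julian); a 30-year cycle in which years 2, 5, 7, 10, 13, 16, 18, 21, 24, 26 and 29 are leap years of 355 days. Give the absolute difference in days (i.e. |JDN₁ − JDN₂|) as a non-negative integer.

JDN of the first date = 2399692.
JDN of the second date = 2407208.
|2407208 − 2399692| = 7516.

7516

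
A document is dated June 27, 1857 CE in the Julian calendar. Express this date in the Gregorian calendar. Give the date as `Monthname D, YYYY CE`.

July 9, 1857 CE

At this point the Julian calendar is 12 days behind the Gregorian.
27 June 1857 Julian + 12 days → 9 July 1857 Gregorian.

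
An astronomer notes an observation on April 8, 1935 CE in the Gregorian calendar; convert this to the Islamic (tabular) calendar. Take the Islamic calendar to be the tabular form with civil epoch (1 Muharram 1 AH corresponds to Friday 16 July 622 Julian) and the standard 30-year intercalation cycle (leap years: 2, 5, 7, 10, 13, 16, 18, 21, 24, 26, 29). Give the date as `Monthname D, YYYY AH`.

Both dates share Julian Day Number 2427901; in the tabular Islamic calendar that is 4 Muharram 1354 AH.

Muharram 4, 1354 AH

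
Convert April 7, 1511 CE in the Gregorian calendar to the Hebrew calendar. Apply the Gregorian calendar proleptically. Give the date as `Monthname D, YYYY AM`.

Both dates share Julian Day Number 2273037; in the Hebrew calendar that is 28 Adar II 5271 AM.

Adar II 28, 5271 AM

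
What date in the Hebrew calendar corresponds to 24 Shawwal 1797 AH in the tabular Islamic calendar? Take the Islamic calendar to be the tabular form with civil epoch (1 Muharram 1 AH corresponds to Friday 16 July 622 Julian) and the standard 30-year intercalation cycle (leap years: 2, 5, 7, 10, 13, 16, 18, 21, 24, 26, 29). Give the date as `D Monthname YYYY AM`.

Julian Day Number of the source date = 2585172.
Converting JDN 2585172 to the Hebrew calendar gives 24 Cheshvan 6126 AM.

24 Cheshvan 6126 AM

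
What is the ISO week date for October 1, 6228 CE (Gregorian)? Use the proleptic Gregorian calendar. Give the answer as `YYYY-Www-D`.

6228-W40-3

The weekday is Wednesday (ISO weekday 3).
That Wednesday belongs to ISO week 40 of ISO year 6228.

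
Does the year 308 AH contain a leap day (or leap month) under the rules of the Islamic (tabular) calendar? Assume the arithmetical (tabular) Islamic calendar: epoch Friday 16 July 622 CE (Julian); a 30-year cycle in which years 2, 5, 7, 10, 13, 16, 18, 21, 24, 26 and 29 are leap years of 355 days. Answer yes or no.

no

Year 308 AH is year 8 of its 30-year cycle; leap positions are 2, 5, 7, 10, 13, 16, 18, 21, 24, 26, 29, so it is a common year (354 days).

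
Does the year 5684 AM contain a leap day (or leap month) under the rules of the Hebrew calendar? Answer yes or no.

Hebrew year 5684 is year 3 of its 19-year Metonic cycle; leap years are at positions 3, 6, 8, 11, 14, 17, 19, so it is a leap year (13 months).

yes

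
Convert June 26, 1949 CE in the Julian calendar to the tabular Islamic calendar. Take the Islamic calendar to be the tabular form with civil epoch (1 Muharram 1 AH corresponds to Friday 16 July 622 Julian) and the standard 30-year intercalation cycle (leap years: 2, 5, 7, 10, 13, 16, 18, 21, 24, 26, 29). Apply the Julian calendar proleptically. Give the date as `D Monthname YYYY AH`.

Both dates share Julian Day Number 2433107; in the tabular Islamic calendar that is 13 Ramadan 1368 AH.

13 Ramadan 1368 AH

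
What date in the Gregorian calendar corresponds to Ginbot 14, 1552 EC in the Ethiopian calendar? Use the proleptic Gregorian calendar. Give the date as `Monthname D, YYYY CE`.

May 19, 1560 CE

Both dates share Julian Day Number 2290977; in the Gregorian calendar that is 19 May 1560 CE.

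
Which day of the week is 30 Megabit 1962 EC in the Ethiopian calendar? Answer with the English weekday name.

Wednesday

In the Gregorian calendar this is 8 April 1970 (JDN 2440685).
JDN 2440685 mod 7 = 2, and JDN 0 was a Monday, so this is a Wednesday.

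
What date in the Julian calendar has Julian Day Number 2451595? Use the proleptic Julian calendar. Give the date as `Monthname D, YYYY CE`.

JDN 2451595 is 20 February 2000 in the Gregorian calendar.
In the Julian calendar that day is February 7, 2000 CE.

February 7, 2000 CE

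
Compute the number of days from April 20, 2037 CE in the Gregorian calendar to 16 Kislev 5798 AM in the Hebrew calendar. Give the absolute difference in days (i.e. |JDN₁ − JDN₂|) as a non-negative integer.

218

First date → JDN 2465169; second date → JDN 2465387.
The interval is |2465169 − 2465387| = 218 days.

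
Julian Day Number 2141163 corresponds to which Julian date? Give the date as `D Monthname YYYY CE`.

9 March 1150 CE

JDN 2141163 is 16 March 1150 in the proleptic Gregorian calendar.
In the Julian calendar that day is 9 March 1150 CE.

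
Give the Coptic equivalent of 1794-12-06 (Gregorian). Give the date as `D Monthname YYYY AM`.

29 Hathor 1511 AM

Both dates share Julian Day Number 2376645; in the Coptic calendar that is 29 Hathor 1511 AM.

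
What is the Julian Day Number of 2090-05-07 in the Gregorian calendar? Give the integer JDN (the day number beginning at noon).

JDN 2299161 is 15 October 1582 CE (Gregorian); the target day is +185383 days from there, so JDN = 2484544.

2484544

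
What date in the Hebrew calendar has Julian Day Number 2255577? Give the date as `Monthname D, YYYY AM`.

Sivan 20, 5223 AM

The proleptic Gregorian equivalent of JDN 2255577 is 17 June 1463.
In the Hebrew calendar that day is Sivan 20, 5223 AM.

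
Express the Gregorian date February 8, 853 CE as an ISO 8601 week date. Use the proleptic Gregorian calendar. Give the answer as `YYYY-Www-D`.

0853-W06-6

The weekday is Saturday (ISO weekday 6).
That Saturday belongs to ISO week 6 of ISO year 853.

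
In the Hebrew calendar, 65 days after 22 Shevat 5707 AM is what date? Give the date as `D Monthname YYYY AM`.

28 Nisan 5707 AM

JDN of 22 Shevat 5707 AM = 2432229.
2432229 + 65 = 2432294.
JDN 2432294 in the Hebrew calendar is 28 Nisan 5707 AM.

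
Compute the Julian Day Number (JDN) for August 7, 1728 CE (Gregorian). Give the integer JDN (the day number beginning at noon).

JDN 2451545 is 1 January 2000 CE (Gregorian); the target day is −99127 days from there, so JDN = 2352418.

2352418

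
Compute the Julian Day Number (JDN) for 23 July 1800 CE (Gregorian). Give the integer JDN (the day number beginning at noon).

2378700

JDN 2451545 is 1 January 2000 CE (Gregorian); the target day is −72845 days from there, so JDN = 2378700.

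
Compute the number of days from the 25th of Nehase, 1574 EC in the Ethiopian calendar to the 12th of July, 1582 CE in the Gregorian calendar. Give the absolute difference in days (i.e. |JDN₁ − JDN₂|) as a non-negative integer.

First date → JDN 2299113; second date → JDN 2299066.
The interval is |2299113 − 2299066| = 47 days.

47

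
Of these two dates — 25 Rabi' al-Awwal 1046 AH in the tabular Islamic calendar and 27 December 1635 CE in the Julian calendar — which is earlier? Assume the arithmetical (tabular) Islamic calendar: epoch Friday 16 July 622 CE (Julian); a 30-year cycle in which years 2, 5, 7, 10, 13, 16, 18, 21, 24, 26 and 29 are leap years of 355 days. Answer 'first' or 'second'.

second

Converting both to JDN: 2318836 vs 2318602; the smaller is the second.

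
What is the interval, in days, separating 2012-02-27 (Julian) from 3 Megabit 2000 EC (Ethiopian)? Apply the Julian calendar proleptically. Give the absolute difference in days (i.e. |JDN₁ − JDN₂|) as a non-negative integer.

First date → JDN 2455998; second date → JDN 2454538.
The interval is |2455998 − 2454538| = 1460 days.

1460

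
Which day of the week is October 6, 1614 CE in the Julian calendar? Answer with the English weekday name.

Equivalently 16 October 1614 Gregorian, JDN 2310850.
Since JDN mod 7 = 3 (0 = Monday), the day is Thursday.

Thursday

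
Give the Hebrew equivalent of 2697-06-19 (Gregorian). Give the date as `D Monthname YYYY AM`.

7 Tammuz 6457 AM

Both dates share Julian Day Number 2706289; in the Hebrew calendar that is 7 Tammuz 6457 AM.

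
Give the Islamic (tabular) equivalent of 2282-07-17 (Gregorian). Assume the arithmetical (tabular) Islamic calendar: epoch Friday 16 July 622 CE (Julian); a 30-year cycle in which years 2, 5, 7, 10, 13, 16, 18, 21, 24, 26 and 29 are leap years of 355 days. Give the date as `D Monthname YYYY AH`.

Julian Day Number of the source date = 2554741.
Converting JDN 2554741 to the tabular Islamic calendar gives 10 Dhu al-Hijjah 1711 AH.

10 Dhu al-Hijjah 1711 AH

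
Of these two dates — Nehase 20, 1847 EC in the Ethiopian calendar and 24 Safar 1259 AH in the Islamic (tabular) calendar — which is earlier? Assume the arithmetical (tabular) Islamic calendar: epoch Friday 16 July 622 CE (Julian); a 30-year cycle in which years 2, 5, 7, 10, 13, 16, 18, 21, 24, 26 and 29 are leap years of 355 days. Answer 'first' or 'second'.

second

First date → JDN 2398821; second date → JDN 2394286.
JDN 2394286 < JDN 2398821, so the second date is earlier.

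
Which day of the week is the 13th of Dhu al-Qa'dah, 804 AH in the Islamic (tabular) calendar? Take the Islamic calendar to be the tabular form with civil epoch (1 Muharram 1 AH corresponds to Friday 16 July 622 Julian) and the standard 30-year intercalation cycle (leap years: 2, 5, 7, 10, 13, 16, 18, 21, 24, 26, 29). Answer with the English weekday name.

Wednesday

Equivalently 23 June 1402 Gregorian, JDN 2233303.
Since JDN mod 7 = 2 (0 = Monday), the day is Wednesday.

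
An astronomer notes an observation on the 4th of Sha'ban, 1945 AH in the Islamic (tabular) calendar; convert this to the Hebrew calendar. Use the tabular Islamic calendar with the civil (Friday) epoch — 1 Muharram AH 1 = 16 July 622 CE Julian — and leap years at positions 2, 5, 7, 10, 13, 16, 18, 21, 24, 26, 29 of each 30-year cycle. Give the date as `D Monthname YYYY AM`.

5 Nisan 6269 AM

Julian Day Number of the source date = 2637539.
Converting JDN 2637539 to the Hebrew calendar gives 5 Nisan 6269 AM.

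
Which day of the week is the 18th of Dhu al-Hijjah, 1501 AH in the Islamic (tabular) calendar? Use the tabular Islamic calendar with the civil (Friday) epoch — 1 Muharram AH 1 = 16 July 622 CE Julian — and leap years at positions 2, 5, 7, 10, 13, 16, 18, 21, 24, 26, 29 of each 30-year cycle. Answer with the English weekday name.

This is JDN 2480332 (25 October 2078 Gregorian).
Since JDN mod 7 = 1 (0 = Monday), the day is Tuesday.

Tuesday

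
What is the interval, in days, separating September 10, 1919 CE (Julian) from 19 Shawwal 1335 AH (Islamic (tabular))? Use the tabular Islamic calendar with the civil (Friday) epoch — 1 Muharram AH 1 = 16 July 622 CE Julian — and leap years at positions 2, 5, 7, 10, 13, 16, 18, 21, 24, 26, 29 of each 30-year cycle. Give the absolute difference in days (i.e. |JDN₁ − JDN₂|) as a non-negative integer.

JDN of the first date = 2422225.
JDN of the second date = 2421449.
|2421449 − 2422225| = 776.

776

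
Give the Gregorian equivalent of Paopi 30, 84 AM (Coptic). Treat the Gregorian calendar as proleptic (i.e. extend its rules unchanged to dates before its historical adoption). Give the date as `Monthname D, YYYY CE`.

October 29, 367 CE

Both dates share Julian Day Number 1855405; in the Gregorian calendar that is 29 October 367 CE.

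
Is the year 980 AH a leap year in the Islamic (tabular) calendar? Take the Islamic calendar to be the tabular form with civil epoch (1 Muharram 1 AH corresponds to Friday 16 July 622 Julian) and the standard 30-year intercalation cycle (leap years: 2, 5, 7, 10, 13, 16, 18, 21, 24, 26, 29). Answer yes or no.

Year 980 AH is year 20 of its 30-year cycle; leap positions are 2, 5, 7, 10, 13, 16, 18, 21, 24, 26, 29, so it is a common year (354 days).

no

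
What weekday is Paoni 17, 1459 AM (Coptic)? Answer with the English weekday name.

Equivalently 22 June 1743 Gregorian, JDN 2357850.
2357850 ≡ 5 (mod 7); counting from Monday = 0 gives Saturday.

Saturday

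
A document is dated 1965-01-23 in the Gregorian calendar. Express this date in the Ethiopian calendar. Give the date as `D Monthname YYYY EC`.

15 Tir 1957 EC

Both dates share Julian Day Number 2438784; in the Ethiopian calendar that is 15 Tir 1957 EC.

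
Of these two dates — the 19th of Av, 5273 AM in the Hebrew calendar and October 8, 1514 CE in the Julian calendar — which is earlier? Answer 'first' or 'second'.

first

Converting both to JDN: 2273884 vs 2274327; the smaller is the first.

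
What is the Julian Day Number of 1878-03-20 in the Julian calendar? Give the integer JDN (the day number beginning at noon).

In the Gregorian calendar the same day is 1 April 1878.
JDN 2299161 is 15 October 1582 CE (Gregorian); the target day is +107915 days from there, so JDN = 2407076.

2407076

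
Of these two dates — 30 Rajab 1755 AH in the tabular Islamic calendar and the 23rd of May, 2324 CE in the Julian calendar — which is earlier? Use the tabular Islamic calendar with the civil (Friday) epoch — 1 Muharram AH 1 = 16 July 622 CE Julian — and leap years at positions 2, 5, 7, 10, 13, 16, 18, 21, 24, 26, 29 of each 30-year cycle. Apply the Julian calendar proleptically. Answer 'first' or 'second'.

First date → JDN 2570205; second date → JDN 2570042.
JDN 2570042 < JDN 2570205, so the second date is earlier.

second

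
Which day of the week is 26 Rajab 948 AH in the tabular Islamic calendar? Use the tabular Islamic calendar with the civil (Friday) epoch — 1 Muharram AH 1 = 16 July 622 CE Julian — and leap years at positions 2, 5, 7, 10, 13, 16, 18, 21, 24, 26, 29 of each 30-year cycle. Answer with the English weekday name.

Tuesday

This is JDN 2284227 (25 November 1541 Gregorian).
JDN 2284227 mod 7 = 1, and JDN 0 was a Monday, so this is a Tuesday.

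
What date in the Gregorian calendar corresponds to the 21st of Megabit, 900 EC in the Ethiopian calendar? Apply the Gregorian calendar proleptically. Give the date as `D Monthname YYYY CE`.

Julian Day Number of the source date = 2052781.
Converting JDN 2052781 to the Gregorian calendar gives 22 March 908 CE.

22 March 908 CE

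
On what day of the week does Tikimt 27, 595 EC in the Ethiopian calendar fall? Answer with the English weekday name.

Wednesday

Equivalently 27 October 602 Gregorian, JDN 1941235.
Since JDN mod 7 = 2 (0 = Monday), the day is Wednesday.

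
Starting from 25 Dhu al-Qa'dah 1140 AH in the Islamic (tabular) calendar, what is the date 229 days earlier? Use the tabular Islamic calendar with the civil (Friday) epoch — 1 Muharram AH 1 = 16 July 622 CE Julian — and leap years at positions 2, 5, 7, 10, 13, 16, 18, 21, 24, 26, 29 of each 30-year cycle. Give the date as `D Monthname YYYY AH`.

Counting 229 days back from JDN 2352383 reaches JDN 2352154, which is 2 Rabi' al-Thani 1140 AH.

2 Rabi' al-Thani 1140 AH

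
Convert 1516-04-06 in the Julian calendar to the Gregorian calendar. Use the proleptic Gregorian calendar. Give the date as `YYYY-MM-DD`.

At this point the Julian calendar is 10 days behind the Gregorian.
6 April 1516 Julian + 10 days → 16 April 1516 Gregorian.

1516-04-16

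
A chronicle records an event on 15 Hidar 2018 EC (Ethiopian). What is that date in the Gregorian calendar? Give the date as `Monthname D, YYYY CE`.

Julian Day Number of the source date = 2461004.
Converting JDN 2461004 to the Gregorian calendar gives 24 November 2025 CE.

November 24, 2025 CE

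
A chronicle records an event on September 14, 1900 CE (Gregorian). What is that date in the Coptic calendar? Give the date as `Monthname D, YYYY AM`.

Thout 4, 1617 AM

Both dates share Julian Day Number 2415277; in the Coptic calendar that is 4 Thout 1617 AM.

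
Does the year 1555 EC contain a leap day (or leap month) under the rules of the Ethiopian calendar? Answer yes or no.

1555 mod 4 = 3; in the Ethiopian calendar a year is leap when year mod 4 = 3, so it is a leap year.

yes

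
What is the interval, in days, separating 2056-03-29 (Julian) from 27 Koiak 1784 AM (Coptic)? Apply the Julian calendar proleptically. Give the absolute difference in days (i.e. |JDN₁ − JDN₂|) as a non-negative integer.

JDN of the first date = 2472100.
JDN of the second date = 2476387.
|2476387 − 2472100| = 4287.

4287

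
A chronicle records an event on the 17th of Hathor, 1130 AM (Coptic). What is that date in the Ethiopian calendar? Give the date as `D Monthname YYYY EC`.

Both dates share Julian Day Number 2237473; in the Ethiopian calendar that is 17 Hidar 1406 EC.

17 Hidar 1406 EC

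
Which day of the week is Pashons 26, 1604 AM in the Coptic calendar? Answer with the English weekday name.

Saturday

This is JDN 2410791 (2 June 1888 Gregorian).
JDN 2410791 mod 7 = 5, and JDN 0 was a Monday, so this is a Saturday.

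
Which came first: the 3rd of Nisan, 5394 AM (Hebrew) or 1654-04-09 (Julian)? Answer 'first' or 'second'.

first

The two dates have Julian Day Numbers 2317957 and 2325280 respectively.
Since 2317957 < 2325280, the first date comes first.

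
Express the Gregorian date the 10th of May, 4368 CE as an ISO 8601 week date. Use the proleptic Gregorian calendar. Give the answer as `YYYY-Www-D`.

4368-W19-5

The weekday is Friday (ISO weekday 5).
That Friday belongs to ISO week 19 of ISO year 4368.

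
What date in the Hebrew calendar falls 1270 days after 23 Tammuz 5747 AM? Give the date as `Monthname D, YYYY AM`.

Tevet 24, 5751 AM

The starting date is JDN 2446997; 2446997 + 1270 = 2448267.
JDN 2448267 corresponds to Tevet 24, 5751 AM.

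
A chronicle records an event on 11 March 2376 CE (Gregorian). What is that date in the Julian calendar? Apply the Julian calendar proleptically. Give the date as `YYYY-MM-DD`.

2376-02-24

For dates in this range the Gregorian date is 16 days ahead of the Julian.
11 March 2376 Gregorian − 16 days → 24 February 2376 Julian.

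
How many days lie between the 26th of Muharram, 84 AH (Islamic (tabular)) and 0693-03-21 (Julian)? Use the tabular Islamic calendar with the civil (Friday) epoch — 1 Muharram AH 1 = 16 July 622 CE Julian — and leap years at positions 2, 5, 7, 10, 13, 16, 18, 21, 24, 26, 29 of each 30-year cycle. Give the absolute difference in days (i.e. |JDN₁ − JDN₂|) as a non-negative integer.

3621

JDN of the first date = 1977877.
JDN of the second date = 1974256.
|1974256 − 1977877| = 3621.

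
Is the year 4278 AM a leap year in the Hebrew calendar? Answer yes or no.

Hebrew year 4278 is year 3 of its 19-year Metonic cycle; leap years are at positions 3, 6, 8, 11, 14, 17, 19, so it is a leap year (13 months).

yes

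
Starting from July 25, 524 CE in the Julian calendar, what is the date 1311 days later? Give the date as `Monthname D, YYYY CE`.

Counting 1311 days forward from JDN 1912655 reaches JDN 1913966, which is February 26, 528 CE.

February 26, 528 CE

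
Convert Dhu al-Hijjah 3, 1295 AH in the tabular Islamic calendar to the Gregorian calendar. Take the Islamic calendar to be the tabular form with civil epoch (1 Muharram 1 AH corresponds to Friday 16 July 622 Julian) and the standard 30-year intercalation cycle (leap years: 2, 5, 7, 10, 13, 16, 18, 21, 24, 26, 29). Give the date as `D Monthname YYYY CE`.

28 November 1878 CE

Both dates share Julian Day Number 2407317; in the Gregorian calendar that is 28 November 1878 CE.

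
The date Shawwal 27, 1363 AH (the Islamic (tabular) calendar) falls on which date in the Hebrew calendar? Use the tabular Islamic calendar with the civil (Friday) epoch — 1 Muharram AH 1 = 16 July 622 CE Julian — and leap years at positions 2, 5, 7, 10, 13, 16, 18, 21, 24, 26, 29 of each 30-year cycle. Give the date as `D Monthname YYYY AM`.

Both dates share Julian Day Number 2431379; in the Hebrew calendar that is 28 Tishrei 5705 AM.

28 Tishrei 5705 AM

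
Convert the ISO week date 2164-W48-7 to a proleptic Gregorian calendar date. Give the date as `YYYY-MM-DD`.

ISO week 1 of 2164 is the week containing the first Thursday of 2164.
Week 48, day 7 (Sunday) lands on 2164-12-02.

2164-12-02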